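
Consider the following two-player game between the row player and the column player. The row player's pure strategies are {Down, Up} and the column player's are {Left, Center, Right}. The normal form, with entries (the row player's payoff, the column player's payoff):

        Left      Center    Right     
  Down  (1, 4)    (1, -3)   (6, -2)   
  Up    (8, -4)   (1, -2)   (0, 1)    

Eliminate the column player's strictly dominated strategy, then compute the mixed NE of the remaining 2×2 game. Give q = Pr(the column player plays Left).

q = 6/13

The column player's strategy Center is strictly dominated by Right: -2 > -3 and 1 > -2. Eliminate Center.
For the row player to be willing to mix, the row player must be indifferent between Down and Up, which pins down the column player's mix.
  the row player's payoff from Down: q·1 + (1−q)·6 = -5q + 6
  the row player's payoff from Up: q·8 + (1−q)·0 = 8q
  -5q + 6 = 8q  ⇒  -13q = -6  ⇒  q = 6/13.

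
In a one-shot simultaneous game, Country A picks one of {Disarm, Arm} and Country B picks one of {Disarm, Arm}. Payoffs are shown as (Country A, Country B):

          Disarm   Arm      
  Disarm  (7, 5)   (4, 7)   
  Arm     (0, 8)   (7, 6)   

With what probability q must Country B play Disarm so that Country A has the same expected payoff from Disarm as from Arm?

In a mixed equilibrium Country A is indifferent between Disarm and Arm; this condition fixes q.
  Country A's payoff to Disarm: q·7 + (1−q)·4 = 3q + 4
  Country A's payoff to Arm: q·0 + (1−q)·7 = -7q + 7
  3q + 4 = -7q + 7  ⇒  10q = 3  ⇒  q = 3/10.

q = 3/10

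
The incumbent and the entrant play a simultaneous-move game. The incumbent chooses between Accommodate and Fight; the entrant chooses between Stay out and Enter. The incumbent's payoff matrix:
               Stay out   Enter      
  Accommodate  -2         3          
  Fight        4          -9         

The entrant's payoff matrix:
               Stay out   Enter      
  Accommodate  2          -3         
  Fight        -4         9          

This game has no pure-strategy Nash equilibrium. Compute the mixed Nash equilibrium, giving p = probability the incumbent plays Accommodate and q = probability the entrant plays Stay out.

In a mixed equilibrium the entrant is indifferent between Stay out and Enter; this condition fixes p.
  the entrant's payoff from Stay out: p·2 + (1−p)·(-4) = 6p - 4
  the entrant's payoff from Enter: p·(-3) + (1−p)·9 = -12p + 9
  6p - 4 = -12p + 9  ⇒  18p = 13  ⇒  p = 13/18.
For the incumbent to be willing to mix, the incumbent must be indifferent between Accommodate and Fight, which pins down the entrant's mix.
  the incumbent's expected payoff from Accommodate: q·(-2) + (1−q)·3 = -5q + 3
  the incumbent's expected payoff from Fight: q·4 + (1−q)·(-9) = 13q - 9
  -5q + 3 = 13q - 9  ⇒  -18q = -12  ⇒  q = 2/3.

p = 13/18, q = 2/3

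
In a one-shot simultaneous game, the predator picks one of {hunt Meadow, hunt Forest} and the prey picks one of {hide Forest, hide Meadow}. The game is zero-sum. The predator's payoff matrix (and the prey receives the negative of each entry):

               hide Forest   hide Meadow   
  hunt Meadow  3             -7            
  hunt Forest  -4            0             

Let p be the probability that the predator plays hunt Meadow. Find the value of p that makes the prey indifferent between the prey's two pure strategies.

In a mixed equilibrium the prey is indifferent between hide Forest and hide Meadow; this condition fixes p.
  the prey's expected payoff from hide Forest: p·(-3) + (1−p)·4 = -7p + 4
  the prey's expected payoff from hide Meadow: p·7 + (1−p)·0 = 7p
  -7p + 4 = 7p  ⇒  -14p = -4  ⇒  p = 2/7.

p = 2/7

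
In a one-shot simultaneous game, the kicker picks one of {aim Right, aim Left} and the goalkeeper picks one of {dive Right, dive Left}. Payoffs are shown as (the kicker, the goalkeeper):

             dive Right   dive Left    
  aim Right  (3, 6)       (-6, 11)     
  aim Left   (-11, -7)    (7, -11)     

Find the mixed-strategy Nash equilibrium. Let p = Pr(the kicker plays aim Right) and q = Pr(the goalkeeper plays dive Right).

p = 4/9, q = 13/27

Set the goalkeeper's expected payoff from dive Right equal to that from dive Left:
  the goalkeeper's payoff to dive Right: p·6 + (1−p)·(-7) = 13p - 7
  the goalkeeper's payoff to dive Left: p·11 + (1−p)·(-11) = 22p - 11
  13p - 7 = 22p - 11  ⇒  -9p = -4  ⇒  p = 4/9.
Set the kicker's expected payoff from aim Right equal to that from aim Left:
  the kicker's expected payoff from aim Right: q·3 + (1−q)·(-6) = 9q - 6
  the kicker's expected payoff from aim Left: q·(-11) + (1−q)·7 = -18q + 7
  9q - 6 = -18q + 7  ⇒  27q = 13  ⇒  q = 13/27.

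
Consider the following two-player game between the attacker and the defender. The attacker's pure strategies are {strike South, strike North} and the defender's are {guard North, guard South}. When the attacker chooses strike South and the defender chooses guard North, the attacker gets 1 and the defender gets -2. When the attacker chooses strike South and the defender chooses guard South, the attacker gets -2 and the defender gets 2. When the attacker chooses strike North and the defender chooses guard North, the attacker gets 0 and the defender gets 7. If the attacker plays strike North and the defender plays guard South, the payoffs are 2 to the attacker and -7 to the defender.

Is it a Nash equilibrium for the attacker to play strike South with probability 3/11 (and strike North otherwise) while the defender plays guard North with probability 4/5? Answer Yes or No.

Given the attacker's mix p = 3/11, the defender's payoff from guard North is 50/11 but from guard South is -50/11. The defender strictly prefers guard North, so the defender would not mix.
So the proposed profile is not a Nash equilibrium.

No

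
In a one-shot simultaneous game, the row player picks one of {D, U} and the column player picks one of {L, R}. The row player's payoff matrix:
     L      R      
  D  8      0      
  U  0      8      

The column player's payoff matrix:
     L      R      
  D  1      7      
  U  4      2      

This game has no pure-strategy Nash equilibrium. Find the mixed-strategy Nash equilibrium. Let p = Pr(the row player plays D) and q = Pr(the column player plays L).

The row player's mix must leave the column player indifferent between L and R.
  the column player's payoff to L: p·1 + (1−p)·4 = -3p + 4
  the column player's payoff to R: p·7 + (1−p)·2 = 5p + 2
  -3p + 4 = 5p + 2  ⇒  -8p = -2  ⇒  p = 1/4.
The column player's mix must leave the row player indifferent between D and U.
  the row player's payoff to D: q·8 + (1−q)·0 = 8q
  the row player's payoff to U: q·0 + (1−q)·8 = -8q + 8
  8q = -8q + 8  ⇒  16q = 8  ⇒  q = 1/2.

p = 1/4, q = 1/2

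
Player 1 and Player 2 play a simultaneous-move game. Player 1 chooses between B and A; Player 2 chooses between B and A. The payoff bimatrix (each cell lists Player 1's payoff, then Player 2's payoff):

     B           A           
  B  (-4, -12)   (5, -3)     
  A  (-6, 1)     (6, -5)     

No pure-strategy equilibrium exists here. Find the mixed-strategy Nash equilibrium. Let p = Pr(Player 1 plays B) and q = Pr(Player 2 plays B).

In a mixed equilibrium Player 2 is indifferent between B and A; this condition fixes p.
  Player 2's payoff from B: p·(-12) + (1−p)·1 = -13p + 1
  Player 2's payoff from A: p·(-3) + (1−p)·(-5) = 2p - 5
  -13p + 1 = 2p - 5  ⇒  -15p = -6  ⇒  p = 2/5.
For Player 1 to be willing to mix, Player 1 must be indifferent between B and A, which pins down Player 2's mix.
  Player 1's payoff to B: q·(-4) + (1−q)·5 = -9q + 5
  Player 1's payoff to A: q·(-6) + (1−q)·6 = -12q + 6
  -9q + 5 = -12q + 6  ⇒  3q = 1  ⇒  q = 1/3.

p = 2/5, q = 1/3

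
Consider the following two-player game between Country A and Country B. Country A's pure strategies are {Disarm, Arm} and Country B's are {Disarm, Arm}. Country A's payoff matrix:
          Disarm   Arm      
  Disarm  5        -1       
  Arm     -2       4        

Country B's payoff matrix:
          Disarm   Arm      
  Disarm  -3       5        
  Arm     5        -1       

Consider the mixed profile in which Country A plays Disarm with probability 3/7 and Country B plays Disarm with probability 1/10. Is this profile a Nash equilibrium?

No

Given Country B's mix q = 1/10, Country A's payoff from Disarm is -2/5 but from Arm is 17/5. Country A strictly prefers Arm, so Country A would not mix.
So the proposed profile is not a Nash equilibrium.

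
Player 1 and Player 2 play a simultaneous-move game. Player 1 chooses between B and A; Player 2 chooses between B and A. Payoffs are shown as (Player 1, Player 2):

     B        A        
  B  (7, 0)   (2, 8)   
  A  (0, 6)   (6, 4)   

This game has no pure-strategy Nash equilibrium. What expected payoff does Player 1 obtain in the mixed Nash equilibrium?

Set Player 1's expected payoff from B equal to that from A:
  Player 1's payoff to B: q·7 + (1−q)·2 = 5q + 2
  Player 1's payoff to A: q·0 + (1−q)·6 = -6q + 6
  5q + 2 = -6q + 6  ⇒  11q = 4  ⇒  q = 4/11.
At equilibrium Player 1 is indifferent across rows, so Player 1's payoff equals the payoff from B: (4/11)·7 + (7/11)·2 = 42/11.

42/11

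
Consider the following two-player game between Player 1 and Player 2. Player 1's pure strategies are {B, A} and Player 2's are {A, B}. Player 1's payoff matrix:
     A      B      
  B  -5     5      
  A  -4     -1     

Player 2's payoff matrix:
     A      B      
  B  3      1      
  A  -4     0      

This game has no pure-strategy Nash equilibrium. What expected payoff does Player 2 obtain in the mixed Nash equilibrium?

For Player 2 to be willing to mix, Player 2 must be indifferent between A and B, which pins down Player 1's mix.
  Player 2's expected payoff from A: p·3 + (1−p)·(-4) = 7p - 4
  Player 2's expected payoff from B: p·1 + (1−p)·0 = p
  7p - 4 = p  ⇒  6p = 4  ⇒  p = 2/3.
At equilibrium Player 2 is indifferent across columns, so Player 2's payoff equals the payoff from A: (2/3)·3 + (1/3)·(-4) = 2/3.

2/3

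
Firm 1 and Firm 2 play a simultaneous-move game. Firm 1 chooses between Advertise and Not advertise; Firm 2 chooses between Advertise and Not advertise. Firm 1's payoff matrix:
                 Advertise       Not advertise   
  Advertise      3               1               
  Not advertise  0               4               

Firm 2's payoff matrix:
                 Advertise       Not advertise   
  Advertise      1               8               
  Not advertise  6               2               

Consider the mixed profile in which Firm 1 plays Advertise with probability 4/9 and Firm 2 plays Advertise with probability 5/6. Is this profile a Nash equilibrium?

Given Firm 1's mix p = 4/9, Firm 2's payoff from Advertise is 34/9 but from Not advertise is 14/3. Firm 2 strictly prefers Not advertise, so Firm 2 would not mix.
So the proposed profile is not a Nash equilibrium.

No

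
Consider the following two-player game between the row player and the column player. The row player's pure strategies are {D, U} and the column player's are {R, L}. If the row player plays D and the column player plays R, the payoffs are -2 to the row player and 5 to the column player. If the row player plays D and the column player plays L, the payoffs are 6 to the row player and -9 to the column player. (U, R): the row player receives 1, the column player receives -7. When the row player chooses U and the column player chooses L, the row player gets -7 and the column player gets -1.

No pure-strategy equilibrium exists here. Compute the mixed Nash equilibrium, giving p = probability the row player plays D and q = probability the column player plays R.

For the column player to be willing to mix, the column player must be indifferent between R and L, which pins down the row player's mix.
  the column player's payoff to R: p·5 + (1−p)·(-7) = 12p - 7
  the column player's payoff to L: p·(-9) + (1−p)·(-1) = -8p - 1
  12p - 7 = -8p - 1  ⇒  20p = 6  ⇒  p = 3/10.
The column player's mix must leave the row player indifferent between D and U.
  the row player's payoff from D: q·(-2) + (1−q)·6 = -8q + 6
  the row player's payoff from U: q·1 + (1−q)·(-7) = 8q - 7
  -8q + 6 = 8q - 7  ⇒  -16q = -13  ⇒  q = 13/16.

p = 3/10, q = 13/16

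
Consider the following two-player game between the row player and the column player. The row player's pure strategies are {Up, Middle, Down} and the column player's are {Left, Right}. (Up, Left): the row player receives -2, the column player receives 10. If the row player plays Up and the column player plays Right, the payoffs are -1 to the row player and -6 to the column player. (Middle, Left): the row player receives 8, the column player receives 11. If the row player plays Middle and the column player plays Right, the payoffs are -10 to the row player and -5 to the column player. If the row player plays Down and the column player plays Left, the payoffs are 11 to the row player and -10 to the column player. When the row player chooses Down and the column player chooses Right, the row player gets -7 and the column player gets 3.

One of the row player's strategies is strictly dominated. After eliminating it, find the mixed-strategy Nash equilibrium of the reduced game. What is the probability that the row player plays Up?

The row player's strategy Middle is strictly dominated by Down: 11 > 8 and -7 > -10. Eliminate Middle.
Set the column player's expected payoff from Left equal to that from Right:
  the column player's payoff from Left: p·10 + (1−p)·(-10) = 20p - 10
  the column player's payoff from Right: p·(-6) + (1−p)·3 = -9p + 3
  20p - 10 = -9p + 3  ⇒  29p = 13  ⇒  p = 13/29.

p = 13/29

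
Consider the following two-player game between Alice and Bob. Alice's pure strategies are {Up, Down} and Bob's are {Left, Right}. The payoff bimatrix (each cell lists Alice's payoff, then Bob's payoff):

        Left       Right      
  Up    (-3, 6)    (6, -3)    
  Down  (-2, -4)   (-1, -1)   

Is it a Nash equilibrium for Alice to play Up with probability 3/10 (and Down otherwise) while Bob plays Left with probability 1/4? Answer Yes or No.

No

Given Alice's mix p = 3/10, Bob's payoff from Left is -1 but from Right is -8/5. Bob strictly prefers Left, so Bob would not mix.
So the proposed profile is not a Nash equilibrium.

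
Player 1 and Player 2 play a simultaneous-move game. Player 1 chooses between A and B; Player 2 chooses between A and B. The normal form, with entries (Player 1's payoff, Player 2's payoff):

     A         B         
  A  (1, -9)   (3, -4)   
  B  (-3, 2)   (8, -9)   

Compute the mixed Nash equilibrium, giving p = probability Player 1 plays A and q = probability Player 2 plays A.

For Player 2 to be willing to mix, Player 2 must be indifferent between A and B, which pins down Player 1's mix.
  Player 2's payoff from A: p·(-9) + (1−p)·2 = -11p + 2
  Player 2's payoff from B: p·(-4) + (1−p)·(-9) = 5p - 9
  -11p + 2 = 5p - 9  ⇒  -16p = -11  ⇒  p = 11/16.
In a mixed equilibrium Player 1 is indifferent between A and B; this condition fixes q.
  Player 1's payoff from A: q·1 + (1−q)·3 = -2q + 3
  Player 1's payoff from B: q·(-3) + (1−q)·8 = -11q + 8
  -2q + 3 = -11q + 8  ⇒  9q = 5  ⇒  q = 5/9.

p = 11/16, q = 5/9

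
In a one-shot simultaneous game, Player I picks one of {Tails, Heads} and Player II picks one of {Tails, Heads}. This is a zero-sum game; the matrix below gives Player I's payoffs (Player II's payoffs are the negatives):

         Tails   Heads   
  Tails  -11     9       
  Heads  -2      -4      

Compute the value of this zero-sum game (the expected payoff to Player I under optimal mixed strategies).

v = -31/11

Player II's mix must leave Player I indifferent between Tails and Heads.
  Player I's payoff to Tails: q·(-11) + (1−q)·9 = -20q + 9
  Player I's payoff to Heads: q·(-2) + (1−q)·(-4) = 2q - 4
  -20q + 9 = 2q - 4  ⇒  -22q = -13  ⇒  q = 13/22.
The value is Player I's expected payoff against this mix (using Tails): (13/22)·(-11) + (9/22)·9 = -31/11.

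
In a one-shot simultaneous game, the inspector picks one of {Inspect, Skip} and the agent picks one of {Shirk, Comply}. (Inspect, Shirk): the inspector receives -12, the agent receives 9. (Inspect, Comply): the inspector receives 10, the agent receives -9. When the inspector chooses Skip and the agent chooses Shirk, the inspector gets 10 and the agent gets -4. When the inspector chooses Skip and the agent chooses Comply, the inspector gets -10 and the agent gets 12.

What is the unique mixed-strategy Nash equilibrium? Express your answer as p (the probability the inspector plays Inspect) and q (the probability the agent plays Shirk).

p = 8/17, q = 10/21

Set the agent's expected payoff from Shirk equal to that from Comply:
  the agent's payoff to Shirk: p·9 + (1−p)·(-4) = 13p - 4
  the agent's payoff to Comply: p·(-9) + (1−p)·12 = -21p + 12
  13p - 4 = -21p + 12  ⇒  34p = 16  ⇒  p = 8/17.
In a mixed equilibrium the inspector is indifferent between Inspect and Skip; this condition fixes q.
  the inspector's expected payoff from Inspect: q·(-12) + (1−q)·10 = -22q + 10
  the inspector's expected payoff from Skip: q·10 + (1−q)·(-10) = 20q - 10
  -22q + 10 = 20q - 10  ⇒  -42q = -20  ⇒  q = 10/21.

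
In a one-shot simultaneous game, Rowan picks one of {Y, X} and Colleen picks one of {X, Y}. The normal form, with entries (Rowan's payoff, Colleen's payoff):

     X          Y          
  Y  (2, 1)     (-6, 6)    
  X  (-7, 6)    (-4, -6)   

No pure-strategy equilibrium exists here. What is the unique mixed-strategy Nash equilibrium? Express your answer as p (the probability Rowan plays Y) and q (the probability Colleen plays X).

p = 12/17, q = 2/11

Colleen's indifference between X and Y determines Rowan's mixing probability p:
  Colleen's payoff to X: p·1 + (1−p)·6 = -5p + 6
  Colleen's payoff to Y: p·6 + (1−p)·(-6) = 12p - 6
  -5p + 6 = 12p - 6  ⇒  -17p = -12  ⇒  p = 12/17.
Colleen's mix must leave Rowan indifferent between Y and X.
  Rowan's payoff to Y: q·2 + (1−q)·(-6) = 8q - 6
  Rowan's payoff to X: q·(-7) + (1−q)·(-4) = -3q - 4
  8q - 6 = -3q - 4  ⇒  11q = 2  ⇒  q = 2/11.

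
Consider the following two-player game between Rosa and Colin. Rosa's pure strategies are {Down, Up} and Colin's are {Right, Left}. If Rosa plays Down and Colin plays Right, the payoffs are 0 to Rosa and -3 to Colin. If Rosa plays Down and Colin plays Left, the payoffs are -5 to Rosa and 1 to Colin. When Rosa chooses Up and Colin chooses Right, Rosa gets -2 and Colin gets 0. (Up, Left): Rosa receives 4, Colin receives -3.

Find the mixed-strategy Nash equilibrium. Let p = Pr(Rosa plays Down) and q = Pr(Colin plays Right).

p = 3/7, q = 9/11

Set Colin's expected payoff from Right equal to that from Left:
  Colin's expected payoff from Right: p·(-3) + (1−p)·0 = -3p
  Colin's expected payoff from Left: p·1 + (1−p)·(-3) = 4p - 3
  -3p = 4p - 3  ⇒  -7p = -3  ⇒  p = 3/7.
For Rosa to be willing to mix, Rosa must be indifferent between Down and Up, which pins down Colin's mix.
  Rosa's expected payoff from Down: q·0 + (1−q)·(-5) = 5q - 5
  Rosa's expected payoff from Up: q·(-2) + (1−q)·4 = -6q + 4
  5q - 5 = -6q + 4  ⇒  11q = 9  ⇒  q = 9/11.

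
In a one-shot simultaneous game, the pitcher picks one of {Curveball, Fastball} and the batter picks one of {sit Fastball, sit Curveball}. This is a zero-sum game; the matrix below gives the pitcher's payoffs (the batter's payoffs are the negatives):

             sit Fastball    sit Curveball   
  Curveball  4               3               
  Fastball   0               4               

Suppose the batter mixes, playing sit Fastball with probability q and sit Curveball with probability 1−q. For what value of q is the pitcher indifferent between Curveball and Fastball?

q = 1/5

For the pitcher to be willing to mix, the pitcher must be indifferent between Curveball and Fastball, which pins down the batter's mix.
  the pitcher's expected payoff from Curveball: q·4 + (1−q)·3 = q + 3
  the pitcher's expected payoff from Fastball: q·0 + (1−q)·4 = -4q + 4
  q + 3 = -4q + 4  ⇒  5q = 1  ⇒  q = 1/5.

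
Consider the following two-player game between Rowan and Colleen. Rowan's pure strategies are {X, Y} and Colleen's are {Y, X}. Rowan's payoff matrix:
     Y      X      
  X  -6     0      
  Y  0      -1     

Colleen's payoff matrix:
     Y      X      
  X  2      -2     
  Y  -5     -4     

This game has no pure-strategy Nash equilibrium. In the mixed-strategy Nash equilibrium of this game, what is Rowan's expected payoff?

In a mixed equilibrium Rowan is indifferent between X and Y; this condition fixes q.
  Rowan's payoff from X: q·(-6) + (1−q)·0 = -6q
  Rowan's payoff from Y: q·0 + (1−q)·(-1) = q - 1
  -6q = q - 1  ⇒  -7q = -1  ⇒  q = 1/7.
At equilibrium Rowan is indifferent across rows, so Rowan's payoff equals the payoff from X: (1/7)·(-6) + (6/7)·0 = -6/7.

-6/7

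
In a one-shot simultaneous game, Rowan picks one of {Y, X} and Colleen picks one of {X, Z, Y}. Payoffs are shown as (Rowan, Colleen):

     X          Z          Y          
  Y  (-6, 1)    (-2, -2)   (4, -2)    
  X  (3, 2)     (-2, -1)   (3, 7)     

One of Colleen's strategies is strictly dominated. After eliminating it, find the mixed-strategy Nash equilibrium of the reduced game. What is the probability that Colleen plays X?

q = 1/10

Colleen's strategy Z is strictly dominated by X: 1 > -2 and 2 > -1. Eliminate Z.
In a mixed equilibrium Rowan is indifferent between Y and X; this condition fixes q.
  Rowan's payoff to Y: q·(-6) + (1−q)·4 = -10q + 4
  Rowan's payoff to X: q·3 + (1−q)·3 = 3
  -10q + 4 = 3  ⇒  -10q = -1  ⇒  q = 1/10.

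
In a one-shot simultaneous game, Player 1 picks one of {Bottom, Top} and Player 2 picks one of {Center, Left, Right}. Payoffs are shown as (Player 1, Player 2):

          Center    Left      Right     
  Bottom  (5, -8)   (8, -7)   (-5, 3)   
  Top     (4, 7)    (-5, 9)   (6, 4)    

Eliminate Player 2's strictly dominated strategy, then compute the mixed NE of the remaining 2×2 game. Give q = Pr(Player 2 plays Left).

Player 2's strategy Center is strictly dominated by Left: -7 > -8 and 9 > 7. Eliminate Center.
Set Player 1's expected payoff from Bottom equal to that from Top:
  Player 1's expected payoff from Bottom: q·8 + (1−q)·(-5) = 13q - 5
  Player 1's expected payoff from Top: q·(-5) + (1−q)·6 = -11q + 6
  13q - 5 = -11q + 6  ⇒  24q = 11  ⇒  q = 11/24.

q = 11/24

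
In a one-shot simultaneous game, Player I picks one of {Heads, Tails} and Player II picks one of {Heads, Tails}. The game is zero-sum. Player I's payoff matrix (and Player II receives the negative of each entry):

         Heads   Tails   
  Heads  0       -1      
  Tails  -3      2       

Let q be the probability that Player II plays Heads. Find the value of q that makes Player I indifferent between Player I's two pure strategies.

q = 1/2

Player II's mix must leave Player I indifferent between Heads and Tails.
  Player I's expected payoff from Heads: q·0 + (1−q)·(-1) = q - 1
  Player I's expected payoff from Tails: q·(-3) + (1−q)·2 = -5q + 2
  q - 1 = -5q + 2  ⇒  6q = 3  ⇒  q = 1/2.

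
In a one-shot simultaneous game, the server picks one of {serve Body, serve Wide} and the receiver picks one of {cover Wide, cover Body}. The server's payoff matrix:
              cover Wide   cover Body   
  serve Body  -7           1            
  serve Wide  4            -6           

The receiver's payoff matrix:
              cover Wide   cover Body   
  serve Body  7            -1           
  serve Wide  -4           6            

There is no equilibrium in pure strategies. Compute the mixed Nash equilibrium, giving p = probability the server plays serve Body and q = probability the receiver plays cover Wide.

In a mixed equilibrium the receiver is indifferent between cover Wide and cover Body; this condition fixes p.
  the receiver's payoff to cover Wide: p·7 + (1−p)·(-4) = 11p - 4
  the receiver's payoff to cover Body: p·(-1) + (1−p)·6 = -7p + 6
  11p - 4 = -7p + 6  ⇒  18p = 10  ⇒  p = 5/9.
For the server to be willing to mix, the server must be indifferent between serve Body and serve Wide, which pins down the receiver's mix.
  the server's payoff from serve Body: q·(-7) + (1−q)·1 = -8q + 1
  the server's payoff from serve Wide: q·4 + (1−q)·(-6) = 10q - 6
  -8q + 1 = 10q - 6  ⇒  -18q = -7  ⇒  q = 7/18.

p = 5/9, q = 7/18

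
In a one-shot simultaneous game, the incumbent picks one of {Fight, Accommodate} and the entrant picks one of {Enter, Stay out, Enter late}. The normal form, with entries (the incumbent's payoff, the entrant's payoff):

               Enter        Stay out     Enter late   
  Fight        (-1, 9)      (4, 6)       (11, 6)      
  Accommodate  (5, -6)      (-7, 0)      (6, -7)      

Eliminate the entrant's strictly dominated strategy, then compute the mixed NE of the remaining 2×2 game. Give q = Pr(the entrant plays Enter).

The entrant's strategy Enter late is strictly dominated by Enter: 9 > 6 and -6 > -7. Eliminate Enter late.
The entrant's mix must leave the incumbent indifferent between Fight and Accommodate.
  the incumbent's payoff from Fight: q·(-1) + (1−q)·4 = -5q + 4
  the incumbent's payoff from Accommodate: q·5 + (1−q)·(-7) = 12q - 7
  -5q + 4 = 12q - 7  ⇒  -17q = -11  ⇒  q = 11/17.

q = 11/17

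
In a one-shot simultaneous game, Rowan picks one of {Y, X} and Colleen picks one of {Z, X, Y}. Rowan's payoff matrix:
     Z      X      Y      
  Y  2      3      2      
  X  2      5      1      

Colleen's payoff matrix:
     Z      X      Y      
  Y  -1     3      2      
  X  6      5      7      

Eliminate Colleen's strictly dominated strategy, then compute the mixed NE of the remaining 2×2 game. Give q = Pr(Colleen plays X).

q = 1/3

Colleen's strategy Z is strictly dominated by Y: 2 > -1 and 7 > 6. Eliminate Z.
Set Rowan's expected payoff from Y equal to that from X:
  Rowan's payoff from Y: q·3 + (1−q)·2 = q + 2
  Rowan's payoff from X: q·5 + (1−q)·1 = 4q + 1
  q + 2 = 4q + 1  ⇒  -3q = -1  ⇒  q = 1/3.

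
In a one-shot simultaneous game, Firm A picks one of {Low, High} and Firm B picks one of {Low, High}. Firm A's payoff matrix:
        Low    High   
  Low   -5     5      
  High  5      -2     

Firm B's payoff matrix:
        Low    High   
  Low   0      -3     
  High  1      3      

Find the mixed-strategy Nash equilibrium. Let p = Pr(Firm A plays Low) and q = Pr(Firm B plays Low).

Firm A's mix must leave Firm B indifferent between Low and High.
  Firm B's payoff to Low: p·0 + (1−p)·1 = -p + 1
  Firm B's payoff to High: p·(-3) + (1−p)·3 = -6p + 3
  -p + 1 = -6p + 3  ⇒  5p = 2  ⇒  p = 2/5.
Firm A's indifference between Low and High determines Firm B's mixing probability q:
  Firm A's expected payoff from Low: q·(-5) + (1−q)·5 = -10q + 5
  Firm A's expected payoff from High: q·5 + (1−q)·(-2) = 7q - 2
  -10q + 5 = 7q - 2  ⇒  -17q = -7  ⇒  q = 7/17.

p = 2/5, q = 7/17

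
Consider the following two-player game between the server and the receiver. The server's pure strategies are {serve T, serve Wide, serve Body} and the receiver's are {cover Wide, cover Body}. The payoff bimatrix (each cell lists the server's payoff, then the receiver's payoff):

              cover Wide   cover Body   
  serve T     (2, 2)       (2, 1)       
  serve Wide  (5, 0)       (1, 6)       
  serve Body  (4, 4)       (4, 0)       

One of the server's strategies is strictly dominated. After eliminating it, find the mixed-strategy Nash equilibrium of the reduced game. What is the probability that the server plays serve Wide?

p = 2/5

The server's strategy serve T is strictly dominated by serve Body: 4 > 2 and 4 > 2. Eliminate serve T.
In a mixed equilibrium the receiver is indifferent between cover Wide and cover Body; this condition fixes p.
  the receiver's expected payoff from cover Wide: p·0 + (1−p)·4 = -4p + 4
  the receiver's expected payoff from cover Body: p·6 + (1−p)·0 = 6p
  -4p + 4 = 6p  ⇒  -10p = -4  ⇒  p = 2/5.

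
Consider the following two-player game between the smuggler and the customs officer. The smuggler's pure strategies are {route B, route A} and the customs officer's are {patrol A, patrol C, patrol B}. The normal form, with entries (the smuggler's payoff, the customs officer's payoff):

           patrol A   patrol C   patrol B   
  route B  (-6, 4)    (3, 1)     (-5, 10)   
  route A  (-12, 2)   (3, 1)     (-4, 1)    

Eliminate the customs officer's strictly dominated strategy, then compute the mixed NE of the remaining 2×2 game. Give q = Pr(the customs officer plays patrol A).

The customs officer's strategy patrol C is strictly dominated by patrol A: 4 > 1 and 2 > 1. Eliminate patrol C.
The smuggler's indifference between route B and route A determines the customs officer's mixing probability q:
  the smuggler's payoff from route B: q·(-6) + (1−q)·(-5) = -q - 5
  the smuggler's payoff from route A: q·(-12) + (1−q)·(-4) = -8q - 4
  -q - 5 = -8q - 4  ⇒  7q = 1  ⇒  q = 1/7.

q = 1/7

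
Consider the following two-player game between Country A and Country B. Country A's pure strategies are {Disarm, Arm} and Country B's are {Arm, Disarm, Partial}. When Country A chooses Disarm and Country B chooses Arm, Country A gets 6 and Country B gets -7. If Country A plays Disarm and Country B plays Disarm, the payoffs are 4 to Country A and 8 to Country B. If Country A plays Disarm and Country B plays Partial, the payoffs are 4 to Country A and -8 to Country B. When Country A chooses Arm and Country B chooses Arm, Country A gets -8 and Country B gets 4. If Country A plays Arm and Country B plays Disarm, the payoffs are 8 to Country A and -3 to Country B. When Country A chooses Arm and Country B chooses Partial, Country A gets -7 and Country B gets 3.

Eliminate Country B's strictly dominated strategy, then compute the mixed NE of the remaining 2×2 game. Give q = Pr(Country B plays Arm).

Country B's strategy Partial is strictly dominated by Arm: -7 > -8 and 4 > 3. Eliminate Partial.
In a mixed equilibrium Country A is indifferent between Disarm and Arm; this condition fixes q.
  Country A's payoff from Disarm: q·6 + (1−q)·4 = 2q + 4
  Country A's payoff from Arm: q·(-8) + (1−q)·8 = -16q + 8
  2q + 4 = -16q + 8  ⇒  18q = 4  ⇒  q = 2/9.

q = 2/9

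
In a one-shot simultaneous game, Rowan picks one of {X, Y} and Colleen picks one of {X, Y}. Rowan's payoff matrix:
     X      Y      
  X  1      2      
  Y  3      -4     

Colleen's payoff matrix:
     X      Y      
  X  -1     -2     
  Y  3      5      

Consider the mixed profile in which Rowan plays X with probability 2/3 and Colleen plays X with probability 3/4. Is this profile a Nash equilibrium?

Check Colleen's indifference given Rowan's mix p = 2/3:
  payoff from X = 1/3; payoff from Y = 1/3 — equal.
Check Rowan's indifference given Colleen's mix q = 3/4:
  payoff from X = 5/4; payoff from Y = 5/4 — equal.
Both players are indifferent, so neither can profitably deviate.

Yes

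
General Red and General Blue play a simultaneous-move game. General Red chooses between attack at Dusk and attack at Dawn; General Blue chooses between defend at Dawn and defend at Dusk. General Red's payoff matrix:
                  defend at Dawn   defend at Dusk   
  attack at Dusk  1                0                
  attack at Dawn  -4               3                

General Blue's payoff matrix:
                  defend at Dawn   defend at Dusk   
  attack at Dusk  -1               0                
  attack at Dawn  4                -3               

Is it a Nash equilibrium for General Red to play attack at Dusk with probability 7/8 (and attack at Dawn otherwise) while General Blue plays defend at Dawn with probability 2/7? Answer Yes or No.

Given General Blue's mix q = 2/7, General Red's payoff from attack at Dusk is 2/7 but from attack at Dawn is 1. General Red strictly prefers attack at Dawn, so General Red would not mix.
So the proposed profile is not a Nash equilibrium.

No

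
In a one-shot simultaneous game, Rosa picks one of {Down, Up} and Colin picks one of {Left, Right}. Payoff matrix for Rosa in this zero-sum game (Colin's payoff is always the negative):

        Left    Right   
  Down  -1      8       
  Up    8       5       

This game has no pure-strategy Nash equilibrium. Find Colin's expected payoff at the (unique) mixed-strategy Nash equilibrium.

Rosa's mix must leave Colin indifferent between Left and Right.
  Colin's expected payoff from Left: p·1 + (1−p)·(-8) = 9p - 8
  Colin's expected payoff from Right: p·(-8) + (1−p)·(-5) = -3p - 5
  9p - 8 = -3p - 5  ⇒  12p = 3  ⇒  p = 1/4.
At equilibrium Colin is indifferent across columns, so Colin's payoff equals the payoff from Left: (1/4)·1 + (3/4)·(-8) = -23/4.

-23/4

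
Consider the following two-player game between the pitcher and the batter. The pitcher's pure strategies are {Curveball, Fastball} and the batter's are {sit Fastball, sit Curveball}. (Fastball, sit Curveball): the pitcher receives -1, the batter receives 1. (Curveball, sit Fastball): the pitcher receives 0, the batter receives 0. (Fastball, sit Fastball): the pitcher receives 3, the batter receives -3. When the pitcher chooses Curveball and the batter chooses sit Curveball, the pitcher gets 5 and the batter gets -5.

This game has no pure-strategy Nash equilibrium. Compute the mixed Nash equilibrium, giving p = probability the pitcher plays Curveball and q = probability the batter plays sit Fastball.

p = 4/9, q = 2/3

The pitcher's mix must leave the batter indifferent between sit Fastball and sit Curveball.
  the batter's payoff to sit Fastball: p·0 + (1−p)·(-3) = 3p - 3
  the batter's payoff to sit Curveball: p·(-5) + (1−p)·1 = -6p + 1
  3p - 3 = -6p + 1  ⇒  9p = 4  ⇒  p = 4/9.
The batter's mix must leave the pitcher indifferent between Curveball and Fastball.
  the pitcher's expected payoff from Curveball: q·0 + (1−q)·5 = -5q + 5
  the pitcher's expected payoff from Fastball: q·3 + (1−q)·(-1) = 4q - 1
  -5q + 5 = 4q - 1  ⇒  -9q = -6  ⇒  q = 2/3.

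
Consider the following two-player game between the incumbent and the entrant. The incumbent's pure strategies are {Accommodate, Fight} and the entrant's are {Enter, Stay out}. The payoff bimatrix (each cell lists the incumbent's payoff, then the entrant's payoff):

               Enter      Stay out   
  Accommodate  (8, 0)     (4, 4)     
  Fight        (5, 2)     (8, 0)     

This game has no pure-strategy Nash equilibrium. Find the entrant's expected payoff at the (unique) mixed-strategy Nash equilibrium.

4/3

Set the entrant's expected payoff from Enter equal to that from Stay out:
  the entrant's payoff to Enter: p·0 + (1−p)·2 = -2p + 2
  the entrant's payoff to Stay out: p·4 + (1−p)·0 = 4p
  -2p + 2 = 4p  ⇒  -6p = -2  ⇒  p = 1/3.
At equilibrium the entrant is indifferent across columns, so the entrant's payoff equals the payoff from Enter: (1/3)·0 + (2/3)·2 = 4/3.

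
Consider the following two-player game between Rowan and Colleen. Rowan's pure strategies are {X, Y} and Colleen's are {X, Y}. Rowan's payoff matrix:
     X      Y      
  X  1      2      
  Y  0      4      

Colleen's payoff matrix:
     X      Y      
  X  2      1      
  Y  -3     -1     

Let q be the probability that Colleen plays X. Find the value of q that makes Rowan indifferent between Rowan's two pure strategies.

q = 2/3

Rowan's indifference between X and Y determines Colleen's mixing probability q:
  Rowan's payoff from X: q·1 + (1−q)·2 = -q + 2
  Rowan's payoff from Y: q·0 + (1−q)·4 = -4q + 4
  -q + 2 = -4q + 4  ⇒  3q = 2  ⇒  q = 2/3.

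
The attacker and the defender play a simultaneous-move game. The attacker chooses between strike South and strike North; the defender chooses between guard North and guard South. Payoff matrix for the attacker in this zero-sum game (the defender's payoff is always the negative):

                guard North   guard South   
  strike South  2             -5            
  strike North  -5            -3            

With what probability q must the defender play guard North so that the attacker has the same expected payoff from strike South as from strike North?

q = 2/9

The attacker's indifference between strike South and strike North determines the defender's mixing probability q:
  the attacker's payoff to strike South: q·2 + (1−q)·(-5) = 7q - 5
  the attacker's payoff to strike North: q·(-5) + (1−q)·(-3) = -2q - 3
  7q - 5 = -2q - 3  ⇒  9q = 2  ⇒  q = 2/9.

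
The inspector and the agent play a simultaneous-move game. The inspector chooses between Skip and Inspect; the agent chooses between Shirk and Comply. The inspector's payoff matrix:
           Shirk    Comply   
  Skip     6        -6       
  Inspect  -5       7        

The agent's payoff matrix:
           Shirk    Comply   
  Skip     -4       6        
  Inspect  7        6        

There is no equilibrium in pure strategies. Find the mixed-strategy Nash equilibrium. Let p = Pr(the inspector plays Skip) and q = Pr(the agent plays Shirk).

The inspector's mix must leave the agent indifferent between Shirk and Comply.
  the agent's expected payoff from Shirk: p·(-4) + (1−p)·7 = -11p + 7
  the agent's expected payoff from Comply: p·6 + (1−p)·6 = 6
  -11p + 7 = 6  ⇒  -11p = -1  ⇒  p = 1/11.
The inspector's indifference between Skip and Inspect determines the agent's mixing probability q:
  the inspector's expected payoff from Skip: q·6 + (1−q)·(-6) = 12q - 6
  the inspector's expected payoff from Inspect: q·(-5) + (1−q)·7 = -12q + 7
  12q - 6 = -12q + 7  ⇒  24q = 13  ⇒  q = 13/24.

p = 1/11, q = 13/24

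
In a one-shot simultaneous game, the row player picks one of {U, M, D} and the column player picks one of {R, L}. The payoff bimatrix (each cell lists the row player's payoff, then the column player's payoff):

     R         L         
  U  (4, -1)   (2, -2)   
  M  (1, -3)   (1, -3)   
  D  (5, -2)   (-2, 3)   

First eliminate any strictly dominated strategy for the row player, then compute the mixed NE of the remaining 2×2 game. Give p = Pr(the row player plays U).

p = 5/6

The row player's strategy M is strictly dominated by U: 4 > 1 and 2 > 1. Eliminate M.
In a mixed equilibrium the column player is indifferent between R and L; this condition fixes p.
  the column player's payoff to R: p·(-1) + (1−p)·(-2) = p - 2
  the column player's payoff to L: p·(-2) + (1−p)·3 = -5p + 3
  p - 2 = -5p + 3  ⇒  6p = 5  ⇒  p = 5/6.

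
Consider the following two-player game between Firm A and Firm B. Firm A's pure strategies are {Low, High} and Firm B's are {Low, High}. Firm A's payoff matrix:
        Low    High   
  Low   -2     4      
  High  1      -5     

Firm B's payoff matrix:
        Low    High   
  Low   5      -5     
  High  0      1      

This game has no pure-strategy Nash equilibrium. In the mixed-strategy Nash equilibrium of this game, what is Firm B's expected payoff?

5/11

In a mixed equilibrium Firm B is indifferent between Low and High; this condition fixes p.
  Firm B's payoff to Low: p·5 + (1−p)·0 = 5p
  Firm B's payoff to High: p·(-5) + (1−p)·1 = -6p + 1
  5p = -6p + 1  ⇒  11p = 1  ⇒  p = 1/11.
At equilibrium Firm B is indifferent across columns, so Firm B's payoff equals the payoff from Low: (1/11)·5 + (10/11)·0 = 5/11.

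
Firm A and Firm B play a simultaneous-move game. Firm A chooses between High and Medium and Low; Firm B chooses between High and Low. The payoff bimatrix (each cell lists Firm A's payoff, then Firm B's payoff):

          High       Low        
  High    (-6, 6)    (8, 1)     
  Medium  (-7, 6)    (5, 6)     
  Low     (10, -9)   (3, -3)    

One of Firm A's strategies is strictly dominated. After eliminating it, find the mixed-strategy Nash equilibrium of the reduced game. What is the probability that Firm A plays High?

p = 6/11

Firm A's strategy Medium is strictly dominated by High: -6 > -7 and 8 > 5. Eliminate Medium.
In a mixed equilibrium Firm B is indifferent between High and Low; this condition fixes p.
  Firm B's payoff from High: p·6 + (1−p)·(-9) = 15p - 9
  Firm B's payoff from Low: p·1 + (1−p)·(-3) = 4p - 3
  15p - 9 = 4p - 3  ⇒  11p = 6  ⇒  p = 6/11.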